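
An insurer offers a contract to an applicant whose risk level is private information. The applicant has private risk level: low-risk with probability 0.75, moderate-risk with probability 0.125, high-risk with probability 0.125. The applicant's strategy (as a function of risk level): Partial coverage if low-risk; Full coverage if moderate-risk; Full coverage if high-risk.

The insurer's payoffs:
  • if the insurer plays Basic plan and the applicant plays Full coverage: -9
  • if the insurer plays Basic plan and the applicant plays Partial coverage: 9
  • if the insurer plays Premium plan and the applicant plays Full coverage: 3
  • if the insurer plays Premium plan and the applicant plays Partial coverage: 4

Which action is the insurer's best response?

Basic plan

E[Basic plan] = 0.75·(9) + 0.125·(-9) + 0.125·(-9) = 4.5
E[Premium plan] = 0.75·(4) + 0.125·(3) + 0.125·(3) = 3.75
Best response: Basic plan (4.5 is the largest).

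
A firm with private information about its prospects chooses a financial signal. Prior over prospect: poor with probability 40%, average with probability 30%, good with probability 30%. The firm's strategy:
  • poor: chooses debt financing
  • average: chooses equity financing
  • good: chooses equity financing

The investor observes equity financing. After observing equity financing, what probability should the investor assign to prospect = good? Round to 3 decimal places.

0.500

Apply Bayes' rule using the sender's strategy as the likelihood.
P(equity financing) = 0.4·0 + 0.3·1 + 0.3·1 = 0.6
P(good | equity financing) = (0.3·1) / 0.6 = 0.3 / 0.6 = 0.5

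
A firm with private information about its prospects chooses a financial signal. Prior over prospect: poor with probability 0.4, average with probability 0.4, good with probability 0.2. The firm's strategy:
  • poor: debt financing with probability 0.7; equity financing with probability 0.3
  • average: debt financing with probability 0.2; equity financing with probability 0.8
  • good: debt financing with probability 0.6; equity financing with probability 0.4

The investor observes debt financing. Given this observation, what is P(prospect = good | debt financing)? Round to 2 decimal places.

0.25

P(debt financing) = 0.4·0.7 + 0.4·0.2 + 0.2·0.6 = 0.48
P(good | debt financing) = (0.2·0.6) / 0.48 = 0.12 / 0.48 = 0.25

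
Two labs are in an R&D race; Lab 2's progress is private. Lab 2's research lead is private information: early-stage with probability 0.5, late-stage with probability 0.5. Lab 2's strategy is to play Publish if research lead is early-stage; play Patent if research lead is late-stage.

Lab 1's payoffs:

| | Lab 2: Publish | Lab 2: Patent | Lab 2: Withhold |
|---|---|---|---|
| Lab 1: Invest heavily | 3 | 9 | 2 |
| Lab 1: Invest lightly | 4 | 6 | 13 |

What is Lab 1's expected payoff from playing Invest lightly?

5

Take the expectation over Lab 2's research lead, weighting each type's action by its prior probability.
E[Invest lightly] = 0.5·4 + 0.5·6 = 2 + 3 = 5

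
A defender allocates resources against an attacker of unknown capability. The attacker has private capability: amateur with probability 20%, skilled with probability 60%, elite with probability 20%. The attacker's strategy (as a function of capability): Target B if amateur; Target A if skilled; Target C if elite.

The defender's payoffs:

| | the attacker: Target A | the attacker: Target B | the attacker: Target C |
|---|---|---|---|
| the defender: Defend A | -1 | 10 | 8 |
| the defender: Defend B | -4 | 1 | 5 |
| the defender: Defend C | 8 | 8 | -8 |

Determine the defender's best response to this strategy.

E[Defend A] = 0.2·(10) + 0.6·(-1) + 0.2·(8) = 3
E[Defend B] = 0.2·(1) + 0.6·(-4) + 0.2·(5) = -1.2
E[Defend C] = 0.2·(8) + 0.6·(8) + 0.2·(-8) = 4.8
Best response: Defend C (4.8 is the largest).

Defend C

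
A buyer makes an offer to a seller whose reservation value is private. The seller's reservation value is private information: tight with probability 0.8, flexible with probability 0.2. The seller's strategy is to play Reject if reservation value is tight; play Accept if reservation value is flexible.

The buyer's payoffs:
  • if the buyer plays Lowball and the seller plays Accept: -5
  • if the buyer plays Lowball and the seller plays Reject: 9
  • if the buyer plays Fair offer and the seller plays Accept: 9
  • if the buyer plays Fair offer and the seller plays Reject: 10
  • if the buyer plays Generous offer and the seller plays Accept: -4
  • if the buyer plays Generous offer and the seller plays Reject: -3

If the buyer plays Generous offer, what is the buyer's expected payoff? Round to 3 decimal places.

-3.200

E[Generous offer] = 0.8·(-3) + 0.2·(-4) = (-2.4) + (-0.8) = -3.2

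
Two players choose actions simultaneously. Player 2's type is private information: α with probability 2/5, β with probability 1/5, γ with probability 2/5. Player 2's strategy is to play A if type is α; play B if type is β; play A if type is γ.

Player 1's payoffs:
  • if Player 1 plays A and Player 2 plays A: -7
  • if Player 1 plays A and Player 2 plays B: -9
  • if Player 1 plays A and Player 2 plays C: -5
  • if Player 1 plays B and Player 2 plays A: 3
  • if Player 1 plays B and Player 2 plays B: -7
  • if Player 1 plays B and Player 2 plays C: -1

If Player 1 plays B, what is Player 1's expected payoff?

1

E[B] = 2/5·3 + 1/5·(-7) + 2/5·3 = 6/5 + (-7/5) + 6/5 = 1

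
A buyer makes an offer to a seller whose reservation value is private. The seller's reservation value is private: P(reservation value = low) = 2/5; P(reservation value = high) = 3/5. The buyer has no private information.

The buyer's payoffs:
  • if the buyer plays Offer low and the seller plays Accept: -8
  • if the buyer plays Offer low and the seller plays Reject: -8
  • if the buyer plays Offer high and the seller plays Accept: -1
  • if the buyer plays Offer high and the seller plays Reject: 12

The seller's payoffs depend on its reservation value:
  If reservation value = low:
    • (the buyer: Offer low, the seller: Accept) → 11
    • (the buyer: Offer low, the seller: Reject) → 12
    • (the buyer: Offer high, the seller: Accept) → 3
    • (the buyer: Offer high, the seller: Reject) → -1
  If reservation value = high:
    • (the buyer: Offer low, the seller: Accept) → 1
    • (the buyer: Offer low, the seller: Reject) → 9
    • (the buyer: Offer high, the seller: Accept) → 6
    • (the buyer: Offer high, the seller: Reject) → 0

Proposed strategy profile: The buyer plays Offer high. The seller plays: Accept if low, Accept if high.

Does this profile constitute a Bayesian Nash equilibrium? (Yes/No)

Yes

The buyer plays Offer high: E[Offer high] = 2/5·(-1) + 3/5·(-1) = -1; E[Offer low] = -8. Best-responding. ✓
The seller (reservation value low), facing Offer high: Accept gives 3, Reject gives -1. Proposed Accept is best. ✓
The seller (reservation value high), facing Offer high: Accept gives 6, Reject gives 0. Proposed Accept is best. ✓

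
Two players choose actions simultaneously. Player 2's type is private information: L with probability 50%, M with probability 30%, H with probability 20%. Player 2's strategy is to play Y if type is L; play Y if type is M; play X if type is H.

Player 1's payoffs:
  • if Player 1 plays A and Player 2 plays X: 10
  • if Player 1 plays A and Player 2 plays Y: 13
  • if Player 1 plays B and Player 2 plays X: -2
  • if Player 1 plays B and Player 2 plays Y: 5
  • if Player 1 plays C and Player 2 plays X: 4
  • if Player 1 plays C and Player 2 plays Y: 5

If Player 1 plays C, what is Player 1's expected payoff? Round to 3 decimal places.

E[C] = 0.5·5 + 0.3·5 + 0.2·4 = 2.5 + 1.5 + 0.8 = 4.8

4.800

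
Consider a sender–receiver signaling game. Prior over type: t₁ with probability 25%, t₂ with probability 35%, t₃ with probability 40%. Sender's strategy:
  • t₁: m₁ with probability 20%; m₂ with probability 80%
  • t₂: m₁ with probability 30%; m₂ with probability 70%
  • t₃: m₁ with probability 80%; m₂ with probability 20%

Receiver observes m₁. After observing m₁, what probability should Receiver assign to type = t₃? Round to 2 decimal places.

Apply Bayes' rule using the sender's strategy as the likelihood.
P(m₁) = 0.25·0.2 + 0.35·0.3 + 0.4·0.8 = 0.475
P(t₃ | m₁) = (0.4·0.8) / 0.475 = 0.32 / 0.475 = 0.673684

0.67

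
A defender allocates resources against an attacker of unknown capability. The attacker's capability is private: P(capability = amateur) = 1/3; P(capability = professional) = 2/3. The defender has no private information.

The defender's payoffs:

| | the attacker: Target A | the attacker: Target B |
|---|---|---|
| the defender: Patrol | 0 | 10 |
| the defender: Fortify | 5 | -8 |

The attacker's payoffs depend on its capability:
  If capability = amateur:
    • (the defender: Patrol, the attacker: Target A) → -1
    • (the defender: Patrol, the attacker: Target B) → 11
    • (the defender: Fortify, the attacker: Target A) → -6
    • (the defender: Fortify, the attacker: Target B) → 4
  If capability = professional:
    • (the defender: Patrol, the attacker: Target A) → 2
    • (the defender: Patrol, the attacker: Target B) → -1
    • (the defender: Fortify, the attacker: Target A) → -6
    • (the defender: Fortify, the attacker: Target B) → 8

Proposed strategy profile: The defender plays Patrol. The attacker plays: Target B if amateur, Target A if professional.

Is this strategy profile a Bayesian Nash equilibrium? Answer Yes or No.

The defender plays Patrol: E[Patrol] = 1/3·(10) + 2/3·(0) = 10/3; E[Fortify] = 2/3. Best-responding. ✓
The attacker (capability amateur), facing Patrol: Target A gives -1, Target B gives 11. Proposed Target B is best. ✓
The attacker (capability professional), facing Patrol: Target A gives 2, Target B gives -1. Proposed Target A is best. ✓

Yes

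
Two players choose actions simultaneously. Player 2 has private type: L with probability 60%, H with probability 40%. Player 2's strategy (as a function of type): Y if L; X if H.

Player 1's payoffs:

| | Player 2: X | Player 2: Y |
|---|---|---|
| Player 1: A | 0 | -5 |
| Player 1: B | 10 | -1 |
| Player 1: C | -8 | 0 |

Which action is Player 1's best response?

E[A] = 0.6·(-5) + 0.4·(0) = -3
E[B] = 0.6·(-1) + 0.4·(10) = 3.4
E[C] = 0.6·(0) + 0.4·(-8) = -3.2
Best response: B (3.4 is the largest).

B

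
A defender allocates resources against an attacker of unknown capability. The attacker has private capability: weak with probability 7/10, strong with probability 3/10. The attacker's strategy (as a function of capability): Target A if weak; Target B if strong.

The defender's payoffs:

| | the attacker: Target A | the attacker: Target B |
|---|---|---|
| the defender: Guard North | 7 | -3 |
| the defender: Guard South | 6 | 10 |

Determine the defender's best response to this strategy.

Guard South

Compute the defender's expected payoff for each action, taking the expectation over the attacker's type.
E[Guard North] = 7/10·(7) + 3/10·(-3) = 4
E[Guard South] = 7/10·(6) + 3/10·(10) = 36/5
Best response: Guard South (36/5 is the largest).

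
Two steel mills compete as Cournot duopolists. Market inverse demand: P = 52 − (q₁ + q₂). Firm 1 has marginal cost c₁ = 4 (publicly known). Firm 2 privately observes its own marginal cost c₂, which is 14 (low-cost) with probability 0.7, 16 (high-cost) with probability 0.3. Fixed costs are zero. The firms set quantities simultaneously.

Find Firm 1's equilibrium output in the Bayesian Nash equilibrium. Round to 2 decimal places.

19.53

Type-c best response for Firm 2: q₂(c) = (52 − c)/2 − q₁/2.
Firm 1 maximizes expected profit; its first-order condition is 52 − 2q₁ − E[q₂] − 4 = 0.
Substituting E[q₂] and solving: E[c₂] = 14.6, so q₁ = (52 − 2·4 + 14.6)/3 = 19.5333.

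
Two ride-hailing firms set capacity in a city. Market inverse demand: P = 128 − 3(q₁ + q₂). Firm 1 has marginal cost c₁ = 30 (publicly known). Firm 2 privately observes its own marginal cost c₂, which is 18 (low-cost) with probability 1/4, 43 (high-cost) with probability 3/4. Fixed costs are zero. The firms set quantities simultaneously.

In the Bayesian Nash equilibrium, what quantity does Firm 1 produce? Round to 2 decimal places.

11.64

Type-c best response for Firm 2: q₂(c) = (128 − c)/6 − q₁/2.
Firm 1 maximizes expected profit; its first-order condition is 128 − 6q₁ − 3E[q₂] − 30 = 0.
Substituting E[q₂] and solving: E[c₂] = 36.75, so q₁ = (128 − 2·30 + 36.75)/9 = 11.6389.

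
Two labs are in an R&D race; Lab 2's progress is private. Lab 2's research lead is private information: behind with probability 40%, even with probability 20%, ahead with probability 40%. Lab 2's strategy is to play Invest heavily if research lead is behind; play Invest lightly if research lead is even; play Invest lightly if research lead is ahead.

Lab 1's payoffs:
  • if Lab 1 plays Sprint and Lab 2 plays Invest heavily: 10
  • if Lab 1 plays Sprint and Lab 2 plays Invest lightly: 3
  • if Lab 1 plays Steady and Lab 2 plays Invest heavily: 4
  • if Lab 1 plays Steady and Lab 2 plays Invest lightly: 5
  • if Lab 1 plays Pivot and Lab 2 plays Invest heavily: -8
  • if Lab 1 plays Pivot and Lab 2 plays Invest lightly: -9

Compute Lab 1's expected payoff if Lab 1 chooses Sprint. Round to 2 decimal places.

Take the expectation over Lab 2's research lead, weighting each type's action by its prior probability.
E[Sprint] = 0.4·10 + 0.2·3 + 0.4·3 = 4 + 0.6 + 1.2 = 5.8

5.80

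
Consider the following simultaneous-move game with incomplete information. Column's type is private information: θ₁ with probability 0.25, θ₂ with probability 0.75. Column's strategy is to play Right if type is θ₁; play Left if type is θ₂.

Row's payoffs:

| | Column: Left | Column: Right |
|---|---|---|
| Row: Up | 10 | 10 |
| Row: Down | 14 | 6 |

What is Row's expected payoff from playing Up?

10

E[Up] = 0.25·10 + 0.75·10 = 2.5 + 7.5 = 10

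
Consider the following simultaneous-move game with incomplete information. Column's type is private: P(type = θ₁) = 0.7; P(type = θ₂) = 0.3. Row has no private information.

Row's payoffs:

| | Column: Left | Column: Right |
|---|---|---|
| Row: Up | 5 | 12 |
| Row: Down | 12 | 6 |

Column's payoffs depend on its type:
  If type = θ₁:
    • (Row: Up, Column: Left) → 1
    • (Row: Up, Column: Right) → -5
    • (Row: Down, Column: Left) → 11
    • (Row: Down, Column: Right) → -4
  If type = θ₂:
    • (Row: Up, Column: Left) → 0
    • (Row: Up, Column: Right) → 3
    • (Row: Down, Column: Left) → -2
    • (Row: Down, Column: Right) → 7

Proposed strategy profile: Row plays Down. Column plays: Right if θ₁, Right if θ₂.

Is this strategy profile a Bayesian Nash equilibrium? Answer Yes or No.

Row plays Down: E[Down] = 0.7·(6) + 0.3·(6) = 6; E[Up] = 12. Not best-responding. ✗
Column (type θ₁), facing Down: Left gives 11, Right gives -4. Proposed Right is not best — profitable deviation exists. ✗
Column (type θ₂), facing Down: Left gives -2, Right gives 7. Proposed Right is best. ✓

No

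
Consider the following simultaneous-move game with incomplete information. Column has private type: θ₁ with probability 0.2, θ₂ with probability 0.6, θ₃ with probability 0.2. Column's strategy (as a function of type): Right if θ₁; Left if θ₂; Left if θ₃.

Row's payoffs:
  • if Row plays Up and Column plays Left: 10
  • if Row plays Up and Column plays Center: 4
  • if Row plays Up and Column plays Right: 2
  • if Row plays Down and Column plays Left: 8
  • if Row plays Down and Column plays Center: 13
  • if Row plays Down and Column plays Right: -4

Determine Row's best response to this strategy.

Up

E[Up] = 0.2·(2) + 0.6·(10) + 0.2·(10) = 8.4
E[Down] = 0.2·(-4) + 0.6·(8) + 0.2·(8) = 5.6
Best response: Up (8.4 is the largest).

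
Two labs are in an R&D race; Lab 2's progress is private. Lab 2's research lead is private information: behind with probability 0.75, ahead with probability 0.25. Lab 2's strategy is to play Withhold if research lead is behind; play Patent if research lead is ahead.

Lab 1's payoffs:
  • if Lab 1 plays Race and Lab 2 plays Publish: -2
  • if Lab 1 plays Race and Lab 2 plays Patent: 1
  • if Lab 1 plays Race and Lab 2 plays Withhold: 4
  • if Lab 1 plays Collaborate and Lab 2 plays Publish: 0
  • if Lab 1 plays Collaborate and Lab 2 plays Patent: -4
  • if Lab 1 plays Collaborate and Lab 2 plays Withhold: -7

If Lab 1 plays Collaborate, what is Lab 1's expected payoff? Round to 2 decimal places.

E[Collaborate] = 0.75·(-7) + 0.25·(-4) = (-5.25) + (-1) = -6.25

-6.25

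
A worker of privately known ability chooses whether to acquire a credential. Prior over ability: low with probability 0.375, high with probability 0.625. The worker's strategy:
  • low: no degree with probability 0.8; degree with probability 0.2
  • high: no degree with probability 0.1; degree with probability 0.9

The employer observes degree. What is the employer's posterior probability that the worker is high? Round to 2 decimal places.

0.88

P(degree) = 0.375·0.2 + 0.625·0.9 = 0.6375
P(high | degree) = (0.625·0.9) / 0.6375 = 0.5625 / 0.6375 = 0.882353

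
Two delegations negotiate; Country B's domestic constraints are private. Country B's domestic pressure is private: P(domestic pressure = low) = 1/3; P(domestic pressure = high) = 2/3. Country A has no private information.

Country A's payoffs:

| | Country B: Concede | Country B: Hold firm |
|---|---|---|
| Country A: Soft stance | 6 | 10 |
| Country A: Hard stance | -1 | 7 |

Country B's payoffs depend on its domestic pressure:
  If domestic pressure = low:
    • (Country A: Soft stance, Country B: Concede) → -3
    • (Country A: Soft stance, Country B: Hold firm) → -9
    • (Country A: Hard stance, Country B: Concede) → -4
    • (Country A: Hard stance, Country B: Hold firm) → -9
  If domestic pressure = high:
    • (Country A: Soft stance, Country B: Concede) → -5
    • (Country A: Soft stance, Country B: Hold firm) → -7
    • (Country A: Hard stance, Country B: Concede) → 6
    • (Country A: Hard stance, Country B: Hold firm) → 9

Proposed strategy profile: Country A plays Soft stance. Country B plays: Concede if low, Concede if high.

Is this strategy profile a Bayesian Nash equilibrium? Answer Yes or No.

Yes

Country A plays Soft stance: E[Soft stance] = 1/3·(6) + 2/3·(6) = 6; E[Hard stance] = -1. Best-responding. ✓
Country B (domestic pressure low), facing Soft stance: Concede gives -3, Hold firm gives -9. Proposed Concede is best. ✓
Country B (domestic pressure high), facing Soft stance: Concede gives -5, Hold firm gives -7. Proposed Concede is best. ✓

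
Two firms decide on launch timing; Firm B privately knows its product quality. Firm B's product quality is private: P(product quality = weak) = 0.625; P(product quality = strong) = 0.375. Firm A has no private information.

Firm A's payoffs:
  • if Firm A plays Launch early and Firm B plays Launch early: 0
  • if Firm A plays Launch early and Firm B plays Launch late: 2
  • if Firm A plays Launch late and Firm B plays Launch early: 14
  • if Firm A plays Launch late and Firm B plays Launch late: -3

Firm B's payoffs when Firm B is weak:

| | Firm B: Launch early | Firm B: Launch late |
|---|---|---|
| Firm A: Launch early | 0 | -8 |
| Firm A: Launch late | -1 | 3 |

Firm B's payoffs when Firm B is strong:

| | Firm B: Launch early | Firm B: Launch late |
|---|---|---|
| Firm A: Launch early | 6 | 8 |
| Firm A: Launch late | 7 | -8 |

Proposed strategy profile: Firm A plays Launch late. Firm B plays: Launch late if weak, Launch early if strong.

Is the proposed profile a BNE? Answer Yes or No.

Yes

A profile is a BNE iff every type of every player is best-responding given beliefs about the other side.
Firm A plays Launch late: E[Launch late] = 0.625·(-3) + 0.375·(14) = 3.375; E[Launch early] = 1.25. Best-responding. ✓
Firm B (product quality weak), facing Launch late: Launch early gives -1, Launch late gives 3. Proposed Launch late is best. ✓
Firm B (product quality strong), facing Launch late: Launch early gives 7, Launch late gives -8. Proposed Launch early is best. ✓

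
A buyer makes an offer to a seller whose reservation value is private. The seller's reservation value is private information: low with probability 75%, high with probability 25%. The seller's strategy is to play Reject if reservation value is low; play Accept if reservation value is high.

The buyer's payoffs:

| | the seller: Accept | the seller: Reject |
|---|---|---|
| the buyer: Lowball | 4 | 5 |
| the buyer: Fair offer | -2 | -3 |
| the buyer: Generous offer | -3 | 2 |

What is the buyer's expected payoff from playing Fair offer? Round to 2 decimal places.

-2.75

Take the expectation over the seller's reservation value, weighting each type's action by its prior probability.
E[Fair offer] = 0.75·(-3) + 0.25·(-2) = (-2.25) + (-0.5) = -2.75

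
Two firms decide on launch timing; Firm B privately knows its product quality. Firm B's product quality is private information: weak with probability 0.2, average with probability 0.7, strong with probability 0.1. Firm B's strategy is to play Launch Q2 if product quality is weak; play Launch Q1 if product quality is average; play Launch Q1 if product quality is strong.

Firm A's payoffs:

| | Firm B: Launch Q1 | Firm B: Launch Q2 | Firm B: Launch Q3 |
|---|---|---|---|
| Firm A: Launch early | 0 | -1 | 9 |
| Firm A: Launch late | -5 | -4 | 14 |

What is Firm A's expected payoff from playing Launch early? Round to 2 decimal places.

-0.20

E[Launch early] = 0.2·(-1) + 0.7·0 + 0.1·0 = (-0.2) + 0 + 0 = -0.2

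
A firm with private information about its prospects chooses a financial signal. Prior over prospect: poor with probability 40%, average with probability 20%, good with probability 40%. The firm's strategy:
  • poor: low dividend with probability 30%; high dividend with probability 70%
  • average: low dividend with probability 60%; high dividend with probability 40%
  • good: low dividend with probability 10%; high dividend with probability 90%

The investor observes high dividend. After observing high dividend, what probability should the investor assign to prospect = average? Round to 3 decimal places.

Apply Bayes' rule using the sender's strategy as the likelihood.
P(high dividend) = 0.4·0.7 + 0.2·0.4 + 0.4·0.9 = 0.72
P(average | high dividend) = (0.2·0.4) / 0.72 = 0.08 / 0.72 = 0.111111

0.111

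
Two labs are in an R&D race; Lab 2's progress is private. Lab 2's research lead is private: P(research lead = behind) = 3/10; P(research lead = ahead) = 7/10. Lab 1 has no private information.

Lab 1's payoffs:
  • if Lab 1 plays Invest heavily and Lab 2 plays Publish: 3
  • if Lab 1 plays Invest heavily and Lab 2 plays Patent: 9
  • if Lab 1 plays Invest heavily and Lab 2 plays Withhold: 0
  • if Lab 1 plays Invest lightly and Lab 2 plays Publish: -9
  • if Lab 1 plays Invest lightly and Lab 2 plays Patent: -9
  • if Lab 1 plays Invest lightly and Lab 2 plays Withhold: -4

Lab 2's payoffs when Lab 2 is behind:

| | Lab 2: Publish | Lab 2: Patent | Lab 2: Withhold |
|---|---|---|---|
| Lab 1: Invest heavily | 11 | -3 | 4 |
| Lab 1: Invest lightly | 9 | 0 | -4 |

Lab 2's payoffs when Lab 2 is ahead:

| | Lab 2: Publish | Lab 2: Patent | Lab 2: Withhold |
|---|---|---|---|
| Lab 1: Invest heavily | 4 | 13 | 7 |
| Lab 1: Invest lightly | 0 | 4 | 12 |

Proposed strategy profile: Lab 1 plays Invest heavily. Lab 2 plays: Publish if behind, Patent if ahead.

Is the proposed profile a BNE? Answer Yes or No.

Yes

Lab 1 plays Invest heavily: E[Invest heavily] = 3/10·(3) + 7/10·(9) = 36/5; E[Invest lightly] = -9. Best-responding. ✓
Lab 2 (research lead behind), facing Invest heavily: Publish gives 11, Patent gives -3, Withhold gives 4. Proposed Publish is best. ✓
Lab 2 (research lead ahead), facing Invest heavily: Publish gives 4, Patent gives 13, Withhold gives 7. Proposed Patent is best. ✓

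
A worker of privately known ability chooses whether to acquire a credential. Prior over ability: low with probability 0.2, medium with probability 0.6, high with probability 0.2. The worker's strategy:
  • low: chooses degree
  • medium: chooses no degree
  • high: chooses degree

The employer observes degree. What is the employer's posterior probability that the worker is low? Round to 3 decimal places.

0.500

P(degree) = 0.2·1 + 0.6·0 + 0.2·1 = 0.4
P(low | degree) = (0.2·1) / 0.4 = 0.2 / 0.4 = 0.5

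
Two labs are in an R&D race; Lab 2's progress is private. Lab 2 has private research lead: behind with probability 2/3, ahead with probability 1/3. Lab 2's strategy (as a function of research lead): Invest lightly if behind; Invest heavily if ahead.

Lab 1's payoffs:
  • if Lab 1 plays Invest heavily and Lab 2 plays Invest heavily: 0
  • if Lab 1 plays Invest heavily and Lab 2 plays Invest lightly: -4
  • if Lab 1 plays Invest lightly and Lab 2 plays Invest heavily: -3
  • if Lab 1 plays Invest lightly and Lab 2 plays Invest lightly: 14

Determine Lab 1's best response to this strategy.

E[Invest heavily] = 2/3·(-4) + 1/3·(0) = -8/3
E[Invest lightly] = 2/3·(14) + 1/3·(-3) = 25/3
Best response: Invest lightly (25/3 is the largest).

Invest lightly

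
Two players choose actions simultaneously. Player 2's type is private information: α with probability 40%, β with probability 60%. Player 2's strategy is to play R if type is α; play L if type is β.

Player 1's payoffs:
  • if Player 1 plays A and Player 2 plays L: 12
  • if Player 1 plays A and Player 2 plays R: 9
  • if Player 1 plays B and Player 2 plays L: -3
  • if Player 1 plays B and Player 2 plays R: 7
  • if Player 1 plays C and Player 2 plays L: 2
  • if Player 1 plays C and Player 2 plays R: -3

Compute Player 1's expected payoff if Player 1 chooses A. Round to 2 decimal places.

E[A] = 0.4·9 + 0.6·12 = 3.6 + 7.2 = 10.8

10.80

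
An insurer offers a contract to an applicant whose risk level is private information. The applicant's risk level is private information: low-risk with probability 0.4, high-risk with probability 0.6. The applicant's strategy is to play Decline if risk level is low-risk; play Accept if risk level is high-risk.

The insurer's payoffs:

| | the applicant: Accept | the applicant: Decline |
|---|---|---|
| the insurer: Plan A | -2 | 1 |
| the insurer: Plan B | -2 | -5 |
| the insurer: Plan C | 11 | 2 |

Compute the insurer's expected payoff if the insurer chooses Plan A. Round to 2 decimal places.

E[Plan A] = 0.4·1 + 0.6·(-2) = 0.4 + (-1.2) = -0.8

-0.80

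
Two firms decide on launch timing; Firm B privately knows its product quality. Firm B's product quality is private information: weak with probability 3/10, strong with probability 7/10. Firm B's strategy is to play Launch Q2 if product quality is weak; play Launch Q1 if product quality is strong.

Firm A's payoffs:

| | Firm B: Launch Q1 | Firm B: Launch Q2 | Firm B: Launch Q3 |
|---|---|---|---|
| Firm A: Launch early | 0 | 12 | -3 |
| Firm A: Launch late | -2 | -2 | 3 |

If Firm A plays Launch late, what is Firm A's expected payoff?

-2

E[Launch late] = 3/10·(-2) + 7/10·(-2) = (-3/5) + (-7/5) = -2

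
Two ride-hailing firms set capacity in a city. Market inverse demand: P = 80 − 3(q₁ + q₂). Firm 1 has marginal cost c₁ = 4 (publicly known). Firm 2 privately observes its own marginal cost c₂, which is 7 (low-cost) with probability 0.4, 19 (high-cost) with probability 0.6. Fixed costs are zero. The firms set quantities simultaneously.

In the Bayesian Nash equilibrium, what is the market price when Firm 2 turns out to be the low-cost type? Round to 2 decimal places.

29.13

Firm 2 with cost c maximizes (80 − 3(q₁+q₂) − c)·q₂, giving q₂(c) = (80 − c − 3q₁)/6.
E[c₂] = 0.4·7 + 0.6·19 = 14.2
Firm 1's FOC against E[q₂] yields q₁ = (80 − 2·4 + E[c₂])/9 = (80 − 8 + 14.2)/9 = 9.57778.
q₂(low-cost) = 7.37778, so P = 80 − 3·(9.57778 + 7.37778) = 29.1333.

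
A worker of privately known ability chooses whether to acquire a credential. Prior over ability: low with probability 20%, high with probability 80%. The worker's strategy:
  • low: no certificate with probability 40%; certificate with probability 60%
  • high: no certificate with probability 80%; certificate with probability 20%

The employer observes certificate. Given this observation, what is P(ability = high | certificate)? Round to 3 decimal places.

Apply Bayes' rule using the sender's strategy as the likelihood.
P(certificate) = 0.2·0.6 + 0.8·0.2 = 0.28
P(high | certificate) = (0.8·0.2) / 0.28 = 0.16 / 0.28 = 0.571429

0.571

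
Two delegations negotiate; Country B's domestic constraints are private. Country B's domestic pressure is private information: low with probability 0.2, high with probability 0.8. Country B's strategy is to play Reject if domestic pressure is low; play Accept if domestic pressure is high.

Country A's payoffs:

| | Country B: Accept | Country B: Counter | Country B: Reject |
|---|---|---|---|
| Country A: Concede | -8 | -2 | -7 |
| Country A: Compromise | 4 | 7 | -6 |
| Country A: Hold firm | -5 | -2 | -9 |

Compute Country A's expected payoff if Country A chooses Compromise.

2

E[Compromise] = 0.2·(-6) + 0.8·4 = (-1.2) + 3.2 = 2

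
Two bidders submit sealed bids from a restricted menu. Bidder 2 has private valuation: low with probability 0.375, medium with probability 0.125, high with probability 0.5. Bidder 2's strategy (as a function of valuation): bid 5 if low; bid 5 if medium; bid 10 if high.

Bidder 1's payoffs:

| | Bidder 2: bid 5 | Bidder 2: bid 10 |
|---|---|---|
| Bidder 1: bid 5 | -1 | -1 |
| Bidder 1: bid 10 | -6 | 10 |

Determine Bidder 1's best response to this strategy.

E[bid 5] = 0.375·(-1) + 0.125·(-1) + 0.5·(-1) = -1
E[bid 10] = 0.375·(-6) + 0.125·(-6) + 0.5·(10) = 2
Best response: bid 10 (2 is the largest).

bid 10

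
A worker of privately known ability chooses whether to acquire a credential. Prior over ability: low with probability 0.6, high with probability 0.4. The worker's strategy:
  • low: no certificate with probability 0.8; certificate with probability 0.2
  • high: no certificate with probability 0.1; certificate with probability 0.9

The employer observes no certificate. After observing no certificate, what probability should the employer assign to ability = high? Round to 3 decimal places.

0.077

Apply Bayes' rule using the sender's strategy as the likelihood.
P(no certificate) = 0.6·0.8 + 0.4·0.1 = 0.52
P(high | no certificate) = (0.4·0.1) / 0.52 = 0.04 / 0.52 = 0.0769231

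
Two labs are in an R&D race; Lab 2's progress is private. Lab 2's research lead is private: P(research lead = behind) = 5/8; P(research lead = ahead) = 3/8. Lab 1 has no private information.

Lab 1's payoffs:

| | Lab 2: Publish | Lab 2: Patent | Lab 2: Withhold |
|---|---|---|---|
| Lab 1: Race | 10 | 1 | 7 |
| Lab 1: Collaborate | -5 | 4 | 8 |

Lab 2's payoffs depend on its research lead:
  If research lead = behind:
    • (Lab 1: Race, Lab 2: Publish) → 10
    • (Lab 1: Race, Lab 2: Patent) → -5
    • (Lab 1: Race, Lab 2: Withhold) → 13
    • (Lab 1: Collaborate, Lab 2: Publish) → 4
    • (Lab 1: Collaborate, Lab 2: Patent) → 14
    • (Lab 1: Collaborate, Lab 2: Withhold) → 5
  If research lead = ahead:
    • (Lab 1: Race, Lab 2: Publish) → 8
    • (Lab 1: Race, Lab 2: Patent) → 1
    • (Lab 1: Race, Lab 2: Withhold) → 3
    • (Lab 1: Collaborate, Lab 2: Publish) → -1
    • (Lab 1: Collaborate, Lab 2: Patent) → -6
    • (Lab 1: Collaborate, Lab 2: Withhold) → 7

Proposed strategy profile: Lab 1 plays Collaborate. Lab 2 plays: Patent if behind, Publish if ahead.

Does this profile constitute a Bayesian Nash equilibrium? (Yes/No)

Lab 1 plays Collaborate: E[Collaborate] = 5/8·(4) + 3/8·(-5) = 5/8; E[Race] = 35/8. Not best-responding. ✗
Lab 2 (research lead behind), facing Collaborate: Publish gives 4, Patent gives 14, Withhold gives 5. Proposed Patent is best. ✓
Lab 2 (research lead ahead), facing Collaborate: Publish gives -1, Patent gives -6, Withhold gives 7. Proposed Publish is not best — profitable deviation exists. ✗

No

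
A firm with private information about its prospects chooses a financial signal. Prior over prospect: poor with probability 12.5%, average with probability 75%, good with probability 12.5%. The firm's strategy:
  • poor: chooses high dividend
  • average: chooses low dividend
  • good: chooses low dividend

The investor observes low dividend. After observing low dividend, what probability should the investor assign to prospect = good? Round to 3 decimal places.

0.143

P(low dividend) = 0.125·0 + 0.75·1 + 0.125·1 = 0.875
P(good | low dividend) = (0.125·1) / 0.875 = 0.125 / 0.875 = 0.142857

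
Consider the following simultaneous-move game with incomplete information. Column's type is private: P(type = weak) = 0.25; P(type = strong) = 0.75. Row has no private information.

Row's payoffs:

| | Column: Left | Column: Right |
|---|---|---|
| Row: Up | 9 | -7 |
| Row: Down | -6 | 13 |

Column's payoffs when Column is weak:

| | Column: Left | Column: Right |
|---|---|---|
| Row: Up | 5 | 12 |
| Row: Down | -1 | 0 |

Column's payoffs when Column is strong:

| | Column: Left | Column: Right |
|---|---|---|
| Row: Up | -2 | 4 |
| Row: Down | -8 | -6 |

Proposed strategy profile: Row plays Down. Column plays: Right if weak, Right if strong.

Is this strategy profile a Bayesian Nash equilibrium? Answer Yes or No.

Row plays Down: E[Down] = 0.25·(13) + 0.75·(13) = 13; E[Up] = -7. Best-responding. ✓
Column (type weak), facing Down: Left gives -1, Right gives 0. Proposed Right is best. ✓
Column (type strong), facing Down: Left gives -8, Right gives -6. Proposed Right is best. ✓

Yes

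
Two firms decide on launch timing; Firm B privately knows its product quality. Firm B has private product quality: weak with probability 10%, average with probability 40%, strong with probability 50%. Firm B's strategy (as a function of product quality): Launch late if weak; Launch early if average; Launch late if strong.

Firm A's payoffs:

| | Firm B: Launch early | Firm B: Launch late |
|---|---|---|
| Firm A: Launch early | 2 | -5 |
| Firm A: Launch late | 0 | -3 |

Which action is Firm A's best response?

Compute Firm A's expected payoff for each action, taking the expectation over Firm B's type.
E[Launch early] = 0.1·(-5) + 0.4·(2) + 0.5·(-5) = -2.2
E[Launch late] = 0.1·(-3) + 0.4·(0) + 0.5·(-3) = -1.8
Best response: Launch late (-1.8 is the largest).

Launch late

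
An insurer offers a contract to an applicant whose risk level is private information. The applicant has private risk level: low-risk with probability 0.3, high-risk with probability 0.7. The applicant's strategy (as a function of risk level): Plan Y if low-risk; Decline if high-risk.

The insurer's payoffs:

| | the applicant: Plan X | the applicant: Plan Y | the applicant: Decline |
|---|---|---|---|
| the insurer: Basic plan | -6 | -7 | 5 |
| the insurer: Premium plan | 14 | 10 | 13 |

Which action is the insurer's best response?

Premium plan

E[Basic plan] = 0.3·(-7) + 0.7·(5) = 1.4
E[Premium plan] = 0.3·(10) + 0.7·(13) = 12.1
Best response: Premium plan (12.1 is the largest).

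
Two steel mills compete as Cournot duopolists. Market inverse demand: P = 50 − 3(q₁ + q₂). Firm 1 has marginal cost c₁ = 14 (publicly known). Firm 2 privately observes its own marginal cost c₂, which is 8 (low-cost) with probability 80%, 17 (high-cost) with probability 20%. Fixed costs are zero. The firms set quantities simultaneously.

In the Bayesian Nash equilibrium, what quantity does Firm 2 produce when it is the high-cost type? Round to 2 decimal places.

Firm 2 with cost c maximizes (50 − 3(q₁+q₂) − c)·q₂, giving q₂(c) = (50 − c − 3q₁)/6.
E[c₂] = 0.8·8 + 0.2·17 = 9.8
Firm 1's FOC against E[q₂] yields q₁ = (50 − 2·14 + E[c₂])/9 = (50 − 28 + 9.8)/9 = 3.53333.
q₂(high-cost) = (50 − 17 − 3·3.53333)/6 = 3.73333.

3.73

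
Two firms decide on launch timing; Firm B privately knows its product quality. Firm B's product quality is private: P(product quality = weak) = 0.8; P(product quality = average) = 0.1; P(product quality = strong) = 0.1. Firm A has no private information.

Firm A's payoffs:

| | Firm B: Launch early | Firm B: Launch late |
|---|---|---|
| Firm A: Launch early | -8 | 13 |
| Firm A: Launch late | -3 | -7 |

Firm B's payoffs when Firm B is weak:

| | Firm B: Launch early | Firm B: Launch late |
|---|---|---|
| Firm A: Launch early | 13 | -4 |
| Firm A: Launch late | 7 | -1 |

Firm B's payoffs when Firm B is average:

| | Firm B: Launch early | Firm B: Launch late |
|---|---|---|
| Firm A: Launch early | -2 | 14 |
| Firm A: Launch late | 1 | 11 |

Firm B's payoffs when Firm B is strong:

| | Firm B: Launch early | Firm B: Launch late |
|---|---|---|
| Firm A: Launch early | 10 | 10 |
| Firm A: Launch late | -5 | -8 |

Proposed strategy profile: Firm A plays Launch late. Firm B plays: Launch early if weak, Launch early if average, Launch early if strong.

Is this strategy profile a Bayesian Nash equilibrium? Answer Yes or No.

No

Firm A plays Launch late: E[Launch late] = 0.8·(-3) + 0.1·(-3) + 0.1·(-3) = -3; E[Launch early] = -8. Best-responding. ✓
Firm B (product quality weak), facing Launch late: Launch early gives 7, Launch late gives -1. Proposed Launch early is best. ✓
Firm B (product quality average), facing Launch late: Launch early gives 1, Launch late gives 11. Proposed Launch early is not best — profitable deviation exists. ✗
Firm B (product quality strong), facing Launch late: Launch early gives -5, Launch late gives -8. Proposed Launch early is best. ✓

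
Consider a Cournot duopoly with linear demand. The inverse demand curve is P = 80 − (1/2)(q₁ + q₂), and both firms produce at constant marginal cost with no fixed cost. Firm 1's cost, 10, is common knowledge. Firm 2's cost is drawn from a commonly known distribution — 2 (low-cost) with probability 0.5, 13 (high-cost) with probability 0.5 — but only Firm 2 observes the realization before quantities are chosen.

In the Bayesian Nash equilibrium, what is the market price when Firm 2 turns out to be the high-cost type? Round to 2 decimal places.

35.25

Firm 2 with cost c maximizes (80 − (1/2)(q₁+q₂) − c)·q₂, giving q₂(c) = (80 − c − (1/2)q₁).
E[c₂] = 0.5·2 + 0.5·13 = 7.5
Firm 1's FOC against E[q₂] yields q₁ = (80 − 2·10 + E[c₂])/(3/2) = (80 − 20 + 7.5)/(3/2) = 45.
q₂(high-cost) = 44.5, so P = 80 − (1/2)·(45 + 44.5) = 35.25.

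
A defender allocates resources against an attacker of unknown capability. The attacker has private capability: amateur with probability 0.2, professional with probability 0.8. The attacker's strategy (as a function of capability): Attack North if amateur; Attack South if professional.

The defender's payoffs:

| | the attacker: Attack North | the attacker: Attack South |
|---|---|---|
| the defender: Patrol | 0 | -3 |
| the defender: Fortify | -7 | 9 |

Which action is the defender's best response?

Fortify

Compute the defender's expected payoff for each action, taking the expectation over the attacker's type.
E[Patrol] = 0.2·(0) + 0.8·(-3) = -2.4
E[Fortify] = 0.2·(-7) + 0.8·(9) = 5.8
Best response: Fortify (5.8 is the largest).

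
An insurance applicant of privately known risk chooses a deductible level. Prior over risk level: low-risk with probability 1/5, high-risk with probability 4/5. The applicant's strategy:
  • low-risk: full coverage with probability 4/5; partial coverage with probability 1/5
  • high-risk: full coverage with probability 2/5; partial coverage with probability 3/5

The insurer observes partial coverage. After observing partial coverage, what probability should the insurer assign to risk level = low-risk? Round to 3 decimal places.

0.077

P(partial coverage) = (1/5)·(1/5) + (4/5)·(3/5) = 13/25
P(low-risk | partial coverage) = ((1/5)·(1/5)) / (13/25) = (1/25) / (13/25) = 1/13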